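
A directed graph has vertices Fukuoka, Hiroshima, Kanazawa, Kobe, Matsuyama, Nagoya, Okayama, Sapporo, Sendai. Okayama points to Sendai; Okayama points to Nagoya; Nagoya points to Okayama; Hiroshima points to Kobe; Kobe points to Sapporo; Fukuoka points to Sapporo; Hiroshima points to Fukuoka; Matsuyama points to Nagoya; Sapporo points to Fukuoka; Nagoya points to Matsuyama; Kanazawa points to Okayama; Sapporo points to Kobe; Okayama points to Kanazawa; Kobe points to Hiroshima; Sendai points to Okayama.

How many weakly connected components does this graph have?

From Fukuoka: component {Fukuoka, Hiroshima, Kobe, Sapporo}.
From Kanazawa: component {Kanazawa, Matsuyama, Nagoya, Okayama, Sendai}.
That's 2 components.

2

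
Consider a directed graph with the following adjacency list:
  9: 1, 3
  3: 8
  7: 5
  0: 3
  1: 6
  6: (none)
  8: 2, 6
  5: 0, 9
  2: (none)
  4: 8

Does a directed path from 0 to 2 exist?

Yes

Explore from 0.
Distance 1: reach 3.
Distance 2: reach 8.
Distance 3: reach 2, 6.
Found 2.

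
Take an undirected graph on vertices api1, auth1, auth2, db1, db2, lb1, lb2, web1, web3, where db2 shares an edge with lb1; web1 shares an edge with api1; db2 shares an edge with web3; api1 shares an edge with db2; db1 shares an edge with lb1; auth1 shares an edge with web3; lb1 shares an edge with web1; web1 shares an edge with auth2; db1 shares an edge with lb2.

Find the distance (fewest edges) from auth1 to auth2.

Distance 0: auth1.
Distance 1: web3.
Distance 2: db2.
Distance 3: api1, lb1.
Distance 4: db1, web1.
Distance 5: auth2, lb2 — contains auth2.

5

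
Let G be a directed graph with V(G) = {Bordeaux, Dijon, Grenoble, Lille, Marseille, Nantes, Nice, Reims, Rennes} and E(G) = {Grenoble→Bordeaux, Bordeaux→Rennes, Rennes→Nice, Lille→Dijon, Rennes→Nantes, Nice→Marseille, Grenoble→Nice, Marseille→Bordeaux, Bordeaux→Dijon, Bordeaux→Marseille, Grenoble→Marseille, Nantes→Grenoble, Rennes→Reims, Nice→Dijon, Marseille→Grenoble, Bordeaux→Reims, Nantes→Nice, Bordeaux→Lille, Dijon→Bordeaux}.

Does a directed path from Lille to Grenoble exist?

Explore from Lille.
Distance 1: reach Dijon.
Distance 2: reach Bordeaux.
Distance 3: reach Marseille, Reims, Rennes.
Distance 4: reach Grenoble, Nantes, Nice.
Found Grenoble.

Yes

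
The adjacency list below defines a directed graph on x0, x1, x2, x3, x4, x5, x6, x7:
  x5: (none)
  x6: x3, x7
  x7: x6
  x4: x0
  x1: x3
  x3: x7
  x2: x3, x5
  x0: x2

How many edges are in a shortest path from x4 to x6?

Distance 0: x4.
Distance 1: x0.
Distance 2: x2.
Distance 3: x3, x5.
Distance 4: x7.
Distance 5: x6 — contains x6.

5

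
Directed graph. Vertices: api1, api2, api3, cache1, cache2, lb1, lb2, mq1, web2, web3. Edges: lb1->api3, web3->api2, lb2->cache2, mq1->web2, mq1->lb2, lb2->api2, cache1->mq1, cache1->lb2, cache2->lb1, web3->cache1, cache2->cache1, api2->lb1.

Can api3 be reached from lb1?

Yes

Explore from lb1.
Distance 1: reach api3.
Found api3.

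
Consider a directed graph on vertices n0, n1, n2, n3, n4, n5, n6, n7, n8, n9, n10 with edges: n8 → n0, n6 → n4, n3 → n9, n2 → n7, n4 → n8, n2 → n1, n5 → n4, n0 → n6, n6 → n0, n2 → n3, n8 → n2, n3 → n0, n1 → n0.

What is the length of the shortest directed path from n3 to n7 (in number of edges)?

6

Distance 0: n3.
Distance 1: n0, n9.
Distance 2: n6.
Distance 3: n4.
Distance 4: n8.
Distance 5: n2.
Distance 6: n1, n7 — contains n7.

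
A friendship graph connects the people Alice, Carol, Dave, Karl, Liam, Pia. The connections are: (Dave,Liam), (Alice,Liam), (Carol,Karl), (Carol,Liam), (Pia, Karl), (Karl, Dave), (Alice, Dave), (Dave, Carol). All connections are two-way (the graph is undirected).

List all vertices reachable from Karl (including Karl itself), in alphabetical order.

Start at Karl.
Its neighbours: Carol, Dave, Pia.
Then their neighbours: Alice, Liam.
Every vertex is now reached.

Alice, Carol, Dave, Karl, Liam, Pia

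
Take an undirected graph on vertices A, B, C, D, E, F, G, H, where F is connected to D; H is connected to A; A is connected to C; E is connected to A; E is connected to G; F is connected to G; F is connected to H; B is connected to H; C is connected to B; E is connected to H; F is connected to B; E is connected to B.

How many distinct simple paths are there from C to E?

C–A–E
C–A–H–B–E
C–A–H–B–F–G–E
C–A–H–E
C–A–H–F–B–E
C–A–H–F–G–E
C–B–E
C–B–F–G–E
C–B–F–H–A–E
C–B–F–H–E
C–B–H–A–E
C–B–H–E
C–B–H–F–G–E

13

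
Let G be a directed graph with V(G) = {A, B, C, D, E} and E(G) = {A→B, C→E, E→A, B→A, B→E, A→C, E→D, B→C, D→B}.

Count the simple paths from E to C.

4

E→A→B→C
E→A→C
E→D→B→A→C
E→D→B→C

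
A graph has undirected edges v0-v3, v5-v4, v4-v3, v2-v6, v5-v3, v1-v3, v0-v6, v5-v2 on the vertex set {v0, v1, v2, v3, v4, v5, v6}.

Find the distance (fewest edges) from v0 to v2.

Distance 0: v0.
Distance 1: v3, v6.
Distance 2: v1, v2, v4, v5 — contains v2.

2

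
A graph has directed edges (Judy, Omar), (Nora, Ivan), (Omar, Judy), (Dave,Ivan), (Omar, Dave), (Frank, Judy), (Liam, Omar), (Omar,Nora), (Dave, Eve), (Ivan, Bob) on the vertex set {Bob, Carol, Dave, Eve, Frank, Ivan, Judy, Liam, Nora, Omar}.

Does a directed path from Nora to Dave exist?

Explore from Nora.
Distance 1: reach Ivan.
Distance 2: reach Bob.
The search from Nora is exhausted; no directed path reaches Dave.

No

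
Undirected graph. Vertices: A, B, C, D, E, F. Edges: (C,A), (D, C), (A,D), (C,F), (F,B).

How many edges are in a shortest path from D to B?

3

Distance 0: D.
Distance 1: A, C.
Distance 2: F.
Distance 3: B — contains B.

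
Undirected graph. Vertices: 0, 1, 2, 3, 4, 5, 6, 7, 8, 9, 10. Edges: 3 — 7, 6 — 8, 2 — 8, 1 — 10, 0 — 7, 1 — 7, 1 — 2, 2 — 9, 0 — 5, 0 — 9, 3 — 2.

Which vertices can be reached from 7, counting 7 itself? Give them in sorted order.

Start at 7.
Its neighbours: 0, 1, 3.
Then their neighbours: 2, 5, 9, 10.
Then next layer: 8.
Then next layer: 6.
Nothing further is reachable.

0, 1, 2, 3, 5, 6, 7, 8, 9, 10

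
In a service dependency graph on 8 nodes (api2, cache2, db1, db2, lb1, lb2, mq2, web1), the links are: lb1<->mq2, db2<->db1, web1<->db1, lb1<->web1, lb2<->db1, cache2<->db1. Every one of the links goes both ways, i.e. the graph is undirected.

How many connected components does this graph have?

2

From api2: component {api2}.
From cache2: component {cache2, db1, db2, lb1, lb2, mq2, web1}.
That's 2 components.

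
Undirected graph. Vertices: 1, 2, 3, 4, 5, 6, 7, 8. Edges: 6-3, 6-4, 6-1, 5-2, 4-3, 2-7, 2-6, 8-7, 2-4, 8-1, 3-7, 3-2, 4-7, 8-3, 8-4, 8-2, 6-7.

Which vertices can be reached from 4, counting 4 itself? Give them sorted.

1, 2, 3, 4, 5, 6, 7, 8

Start at 4.
Its neighbours: 2, 3, 6, 7, 8.
Then their neighbours: 1, 5.
Every vertex is now reached.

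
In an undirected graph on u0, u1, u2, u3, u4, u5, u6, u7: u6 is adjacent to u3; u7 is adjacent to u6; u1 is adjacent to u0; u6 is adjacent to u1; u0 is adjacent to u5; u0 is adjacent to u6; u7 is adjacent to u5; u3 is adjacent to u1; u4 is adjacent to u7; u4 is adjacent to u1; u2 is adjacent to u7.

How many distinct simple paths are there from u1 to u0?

7

u1–u0
u1–u3–u6–u0
u1–u3–u6–u7–u5–u0
u1–u4–u7–u5–u0
u1–u4–u7–u6–u0
u1–u6–u0
u1–u6–u7–u5–u0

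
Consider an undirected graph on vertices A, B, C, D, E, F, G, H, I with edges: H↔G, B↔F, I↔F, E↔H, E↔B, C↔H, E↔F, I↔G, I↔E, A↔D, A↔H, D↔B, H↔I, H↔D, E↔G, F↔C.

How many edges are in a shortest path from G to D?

2

Distance 0: G.
Distance 1: E, H, I.
Distance 2: A, B, C, D, F — contains D.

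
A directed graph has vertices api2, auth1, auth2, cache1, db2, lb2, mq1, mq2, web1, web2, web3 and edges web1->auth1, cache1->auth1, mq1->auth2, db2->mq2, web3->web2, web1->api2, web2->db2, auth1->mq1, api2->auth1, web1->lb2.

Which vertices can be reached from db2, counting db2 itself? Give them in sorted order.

db2, mq2

Start at db2.
Its neighbours: mq2.
Nothing further is reachable.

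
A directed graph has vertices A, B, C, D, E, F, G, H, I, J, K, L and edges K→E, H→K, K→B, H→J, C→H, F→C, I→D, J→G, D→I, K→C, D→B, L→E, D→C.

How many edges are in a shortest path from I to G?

Distance 0: I.
Distance 1: D.
Distance 2: B, C.
Distance 3: H.
Distance 4: J, K.
Distance 5: E, G — contains G.

5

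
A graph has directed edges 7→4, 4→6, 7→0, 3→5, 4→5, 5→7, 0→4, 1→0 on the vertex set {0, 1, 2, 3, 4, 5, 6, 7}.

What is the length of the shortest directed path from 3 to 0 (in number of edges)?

3

Distance 0: 3.
Distance 1: 5.
Distance 2: 7.
Distance 3: 0, 4 — contains 0.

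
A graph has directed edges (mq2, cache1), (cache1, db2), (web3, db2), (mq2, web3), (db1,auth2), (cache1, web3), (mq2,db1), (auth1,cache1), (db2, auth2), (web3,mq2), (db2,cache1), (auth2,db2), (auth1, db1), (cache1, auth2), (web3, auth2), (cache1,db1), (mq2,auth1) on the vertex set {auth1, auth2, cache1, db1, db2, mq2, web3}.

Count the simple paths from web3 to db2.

10

web3→auth2→db2
web3→db2
web3→mq2→auth1→cache1→auth2→db2
web3→mq2→auth1→cache1→db1→auth2→db2
web3→mq2→auth1→cache1→db2
web3→mq2→auth1→db1→auth2→db2
web3→mq2→cache1→auth2→db2
web3→mq2→cache1→db1→auth2→db2
web3→mq2→cache1→db2
web3→mq2→db1→auth2→db2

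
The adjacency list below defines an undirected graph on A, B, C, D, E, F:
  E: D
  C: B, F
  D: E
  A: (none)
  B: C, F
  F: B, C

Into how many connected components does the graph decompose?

3

From A: component {A}.
From B: component {B, C, F}.
From D: component {D, E}.
That's 3 components.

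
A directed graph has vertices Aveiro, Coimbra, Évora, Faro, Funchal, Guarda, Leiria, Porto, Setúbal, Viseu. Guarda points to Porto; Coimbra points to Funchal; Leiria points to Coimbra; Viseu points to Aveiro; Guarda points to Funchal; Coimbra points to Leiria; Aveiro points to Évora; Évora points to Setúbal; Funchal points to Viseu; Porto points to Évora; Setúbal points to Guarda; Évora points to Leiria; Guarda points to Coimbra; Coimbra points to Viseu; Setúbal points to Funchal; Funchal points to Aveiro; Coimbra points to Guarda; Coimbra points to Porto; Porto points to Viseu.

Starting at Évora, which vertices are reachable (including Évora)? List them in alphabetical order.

Start at Évora.
Its neighbours: Leiria, Setúbal.
Then their neighbours: Coimbra, Funchal, Guarda.
Then next layer: Aveiro, Porto, Viseu.
Nothing further is reachable.

Aveiro, Coimbra, Évora, Funchal, Guarda, Leiria, Porto, Setúbal, Viseu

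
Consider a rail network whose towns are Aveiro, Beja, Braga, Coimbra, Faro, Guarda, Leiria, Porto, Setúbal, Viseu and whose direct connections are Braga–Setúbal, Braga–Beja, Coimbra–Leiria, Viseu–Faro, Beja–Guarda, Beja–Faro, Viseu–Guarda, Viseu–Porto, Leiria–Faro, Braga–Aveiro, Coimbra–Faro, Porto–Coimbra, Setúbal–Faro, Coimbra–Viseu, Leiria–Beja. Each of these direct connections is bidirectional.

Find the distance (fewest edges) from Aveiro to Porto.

5

Distance 0: Aveiro.
Distance 1: Braga.
Distance 2: Beja, Setúbal.
Distance 3: Faro, Guarda, Leiria.
Distance 4: Coimbra, Viseu.
Distance 5: Porto — contains Porto.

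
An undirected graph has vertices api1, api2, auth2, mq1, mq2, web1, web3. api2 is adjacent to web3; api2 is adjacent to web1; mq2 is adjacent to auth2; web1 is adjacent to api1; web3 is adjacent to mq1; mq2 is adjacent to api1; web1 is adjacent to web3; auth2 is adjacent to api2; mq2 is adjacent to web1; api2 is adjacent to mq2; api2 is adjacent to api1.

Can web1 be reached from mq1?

Explore from mq1.
Distance 1: reach web3.
Distance 2: reach api2, web1.
Found web1.

Yes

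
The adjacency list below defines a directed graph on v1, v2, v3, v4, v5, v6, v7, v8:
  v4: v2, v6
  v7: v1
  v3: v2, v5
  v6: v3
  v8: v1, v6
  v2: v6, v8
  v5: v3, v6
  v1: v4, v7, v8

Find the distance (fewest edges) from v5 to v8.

Distance 0: v5.
Distance 1: v3, v6.
Distance 2: v2.
Distance 3: v8 — contains v8.

3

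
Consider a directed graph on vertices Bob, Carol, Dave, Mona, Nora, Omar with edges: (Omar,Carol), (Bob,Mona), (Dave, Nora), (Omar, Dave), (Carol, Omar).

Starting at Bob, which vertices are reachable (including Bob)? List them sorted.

Start at Bob.
Its neighbours: Mona.
Nothing further is reachable.

Bob, Mona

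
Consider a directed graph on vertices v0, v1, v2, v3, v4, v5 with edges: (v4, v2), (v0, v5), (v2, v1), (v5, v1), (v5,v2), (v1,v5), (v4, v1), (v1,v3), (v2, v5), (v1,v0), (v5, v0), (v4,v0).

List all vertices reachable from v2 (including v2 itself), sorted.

v0, v1, v2, v3, v5

Start at v2.
Its neighbours: v1, v5.
Then their neighbours: v0, v3.
Nothing further is reachable.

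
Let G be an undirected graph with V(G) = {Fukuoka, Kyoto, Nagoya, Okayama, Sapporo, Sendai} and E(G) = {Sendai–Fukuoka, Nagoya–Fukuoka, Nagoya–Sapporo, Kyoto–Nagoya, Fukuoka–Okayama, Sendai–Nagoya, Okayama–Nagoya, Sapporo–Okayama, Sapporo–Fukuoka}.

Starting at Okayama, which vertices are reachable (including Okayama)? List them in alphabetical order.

Fukuoka, Kyoto, Nagoya, Okayama, Sapporo, Sendai

Start at Okayama.
Its neighbours: Fukuoka, Nagoya, Sapporo.
Then their neighbours: Kyoto, Sendai.
Every vertex is now reached.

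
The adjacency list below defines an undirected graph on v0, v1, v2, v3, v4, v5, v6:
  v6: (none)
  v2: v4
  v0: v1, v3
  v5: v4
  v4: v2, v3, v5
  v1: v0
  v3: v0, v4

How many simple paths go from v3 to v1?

v3–v0–v1

1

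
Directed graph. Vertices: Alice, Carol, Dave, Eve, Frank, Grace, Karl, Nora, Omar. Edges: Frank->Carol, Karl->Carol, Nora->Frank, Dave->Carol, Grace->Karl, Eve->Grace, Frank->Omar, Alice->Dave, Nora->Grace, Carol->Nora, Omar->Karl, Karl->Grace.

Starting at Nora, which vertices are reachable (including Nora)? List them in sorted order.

Carol, Frank, Grace, Karl, Nora, Omar

Start at Nora.
Its neighbours: Frank, Grace.
Then their neighbours: Carol, Karl, Omar.
Nothing further is reachable.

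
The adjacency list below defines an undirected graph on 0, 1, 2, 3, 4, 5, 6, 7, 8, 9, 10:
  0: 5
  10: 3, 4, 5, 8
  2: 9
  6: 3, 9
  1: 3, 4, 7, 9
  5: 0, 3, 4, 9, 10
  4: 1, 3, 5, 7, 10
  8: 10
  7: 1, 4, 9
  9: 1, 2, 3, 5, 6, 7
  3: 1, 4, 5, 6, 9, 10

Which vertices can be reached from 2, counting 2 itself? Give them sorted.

Start at 2.
Its neighbours: 9.
Then their neighbours: 1, 3, 5, 6, 7.
Then next layer: 0, 4, 10.
Then next layer: 8.
Every vertex is now reached.

0, 1, 2, 3, 4, 5, 6, 7, 8, 9, 10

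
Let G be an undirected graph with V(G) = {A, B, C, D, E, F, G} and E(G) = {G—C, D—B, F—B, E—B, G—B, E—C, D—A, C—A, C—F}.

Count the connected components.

1

From A: component {A, B, C, D, E, F, G}.
That's 1 component.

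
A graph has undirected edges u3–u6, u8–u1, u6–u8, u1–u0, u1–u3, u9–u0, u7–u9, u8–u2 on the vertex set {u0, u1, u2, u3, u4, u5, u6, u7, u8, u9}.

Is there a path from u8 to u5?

Explore from u8.
Distance 1: reach u1, u2, u6.
Distance 2: reach u0, u3.
Distance 3: reach u9.
Distance 4: reach u7.
The search is exhausted without reaching u5; it lies in a different component.

No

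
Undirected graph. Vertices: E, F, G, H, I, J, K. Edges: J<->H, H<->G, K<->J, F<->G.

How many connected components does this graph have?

From E: component {E}.
From F: component {F, G, H, J, K}.
From I: component {I}.
That's 3 components.

3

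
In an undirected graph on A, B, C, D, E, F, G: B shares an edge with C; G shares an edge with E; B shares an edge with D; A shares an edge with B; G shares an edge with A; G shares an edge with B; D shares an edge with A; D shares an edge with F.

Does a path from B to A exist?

Explore from B.
Distance 1: reach A, C, D, G.
Found A.

Yes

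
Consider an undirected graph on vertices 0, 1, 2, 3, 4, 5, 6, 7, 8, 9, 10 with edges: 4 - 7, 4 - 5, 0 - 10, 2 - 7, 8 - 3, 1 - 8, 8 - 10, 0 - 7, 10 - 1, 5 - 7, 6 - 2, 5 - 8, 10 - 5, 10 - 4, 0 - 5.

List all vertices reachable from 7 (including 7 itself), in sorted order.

0, 1, 2, 3, 4, 5, 6, 7, 8, 10

Start at 7.
Its neighbours: 0, 2, 4, 5.
Then their neighbours: 6, 8, 10.
Then next layer: 1, 3.
Nothing further is reachable.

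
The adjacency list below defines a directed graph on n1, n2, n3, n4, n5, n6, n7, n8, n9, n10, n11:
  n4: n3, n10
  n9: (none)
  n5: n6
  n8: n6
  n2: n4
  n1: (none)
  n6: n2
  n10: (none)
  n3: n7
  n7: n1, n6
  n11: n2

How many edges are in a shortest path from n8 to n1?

Distance 0: n8.
Distance 1: n6.
Distance 2: n2.
Distance 3: n4.
Distance 4: n3, n10.
Distance 5: n7.
Distance 6: n1 — contains n1.

6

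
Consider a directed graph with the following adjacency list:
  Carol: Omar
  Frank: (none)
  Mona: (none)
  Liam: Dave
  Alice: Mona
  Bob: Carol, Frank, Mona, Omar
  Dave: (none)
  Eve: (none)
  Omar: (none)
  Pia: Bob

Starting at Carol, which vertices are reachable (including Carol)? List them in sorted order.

Start at Carol.
Its neighbours: Omar.
Nothing further is reachable.

Carol, Omar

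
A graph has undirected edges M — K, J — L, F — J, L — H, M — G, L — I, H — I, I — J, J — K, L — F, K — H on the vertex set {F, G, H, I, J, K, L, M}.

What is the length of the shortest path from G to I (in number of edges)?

4

Distance 0: G.
Distance 1: M.
Distance 2: K.
Distance 3: H, J.
Distance 4: F, I, L — contains I.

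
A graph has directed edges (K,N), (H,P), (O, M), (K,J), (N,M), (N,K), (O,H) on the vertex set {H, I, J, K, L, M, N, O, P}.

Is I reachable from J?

J has no outgoing edges, so nothing is reachable from it.

No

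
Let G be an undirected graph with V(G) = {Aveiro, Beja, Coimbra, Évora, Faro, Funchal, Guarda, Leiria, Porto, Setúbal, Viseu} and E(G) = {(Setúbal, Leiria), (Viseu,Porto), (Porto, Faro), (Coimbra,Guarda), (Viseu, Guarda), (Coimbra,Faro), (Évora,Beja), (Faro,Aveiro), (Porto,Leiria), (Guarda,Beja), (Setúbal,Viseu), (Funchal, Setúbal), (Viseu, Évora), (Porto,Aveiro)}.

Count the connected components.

1

From Aveiro: component {Aveiro, Beja, Coimbra, Évora, Faro, Funchal, Guarda, Leiria, Porto, Setúbal, Viseu}.
That's 1 component.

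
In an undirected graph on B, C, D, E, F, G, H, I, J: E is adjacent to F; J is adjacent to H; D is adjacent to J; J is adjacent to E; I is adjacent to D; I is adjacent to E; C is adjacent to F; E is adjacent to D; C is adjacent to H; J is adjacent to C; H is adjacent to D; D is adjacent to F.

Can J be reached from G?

No

G has no edges, so nothing is reachable from it.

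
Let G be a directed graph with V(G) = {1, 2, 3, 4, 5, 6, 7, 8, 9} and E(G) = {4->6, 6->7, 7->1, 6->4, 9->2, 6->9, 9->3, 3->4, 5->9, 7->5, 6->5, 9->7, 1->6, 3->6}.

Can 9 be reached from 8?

8 has no outgoing edges, so nothing is reachable from it.

No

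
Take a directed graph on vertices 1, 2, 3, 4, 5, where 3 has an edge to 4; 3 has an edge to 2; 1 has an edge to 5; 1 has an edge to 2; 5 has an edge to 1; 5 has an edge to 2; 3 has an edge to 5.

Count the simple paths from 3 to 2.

3

3→2
3→5→1→2
3→5→2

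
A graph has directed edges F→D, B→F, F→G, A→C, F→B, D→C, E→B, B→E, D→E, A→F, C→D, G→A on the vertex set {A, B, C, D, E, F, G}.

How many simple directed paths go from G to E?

3

G→A→C→D→E
G→A→F→B→E
G→A→F→D→E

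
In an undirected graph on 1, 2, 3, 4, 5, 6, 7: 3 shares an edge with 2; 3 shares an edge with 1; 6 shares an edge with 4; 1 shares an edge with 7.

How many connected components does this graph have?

From 1: component {1, 2, 3, 7}.
From 4: component {4, 6}.
From 5: component {5}.
That's 3 components.

3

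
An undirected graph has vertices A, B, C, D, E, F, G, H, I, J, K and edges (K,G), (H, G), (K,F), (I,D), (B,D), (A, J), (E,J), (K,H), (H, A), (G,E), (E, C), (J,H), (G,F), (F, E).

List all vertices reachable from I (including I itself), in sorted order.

B, D, I

Start at I.
Its neighbours: D.
Then their neighbours: B.
Nothing further is reachable.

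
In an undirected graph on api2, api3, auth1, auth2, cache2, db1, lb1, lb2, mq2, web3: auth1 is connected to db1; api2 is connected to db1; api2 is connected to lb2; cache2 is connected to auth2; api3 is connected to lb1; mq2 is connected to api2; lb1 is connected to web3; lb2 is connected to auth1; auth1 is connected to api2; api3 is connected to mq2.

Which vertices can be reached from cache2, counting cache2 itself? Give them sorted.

Start at cache2.
Its neighbours: auth2.
Nothing further is reachable.

auth2, cache2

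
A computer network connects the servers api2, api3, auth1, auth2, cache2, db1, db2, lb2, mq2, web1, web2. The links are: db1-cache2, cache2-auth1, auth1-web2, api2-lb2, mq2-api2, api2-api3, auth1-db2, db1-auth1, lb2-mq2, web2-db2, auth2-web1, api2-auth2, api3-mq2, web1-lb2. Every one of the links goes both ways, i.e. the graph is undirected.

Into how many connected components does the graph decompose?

2

From api2: component {api2, api3, auth2, lb2, mq2, web1}.
From auth1: component {auth1, cache2, db1, db2, web2}.
That's 2 components.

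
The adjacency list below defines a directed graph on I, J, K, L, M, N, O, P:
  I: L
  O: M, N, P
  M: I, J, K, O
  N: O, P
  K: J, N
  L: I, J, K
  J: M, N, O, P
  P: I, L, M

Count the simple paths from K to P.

11

K→J→M→O→N→P
K→J→M→O→P
K→J→N→O→P
K→J→N→P
K→J→O→N→P
K→J→O→P
K→J→P
K→N→O→M→I→L→J→P
K→N→O→M→J→P
K→N→O→P
K→N→P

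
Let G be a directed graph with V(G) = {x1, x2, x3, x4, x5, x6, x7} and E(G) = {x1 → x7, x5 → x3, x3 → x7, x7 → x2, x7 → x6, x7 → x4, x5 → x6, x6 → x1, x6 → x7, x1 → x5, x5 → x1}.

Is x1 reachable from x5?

Explore from x5.
Distance 1: reach x1, x3, x6.
Found x1.

Yes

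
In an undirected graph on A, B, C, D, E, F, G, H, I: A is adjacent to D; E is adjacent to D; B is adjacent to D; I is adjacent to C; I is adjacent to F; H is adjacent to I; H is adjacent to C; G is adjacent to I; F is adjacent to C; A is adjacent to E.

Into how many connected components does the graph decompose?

From A: component {A, B, D, E}.
From C: component {C, F, G, H, I}.
That's 2 components.

2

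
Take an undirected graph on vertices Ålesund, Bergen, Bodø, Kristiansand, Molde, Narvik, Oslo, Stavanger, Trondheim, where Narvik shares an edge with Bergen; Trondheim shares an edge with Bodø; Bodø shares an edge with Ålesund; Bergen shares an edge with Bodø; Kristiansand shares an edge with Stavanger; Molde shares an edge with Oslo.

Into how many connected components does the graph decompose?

From Ålesund: component {Ålesund, Bergen, Bodø, Narvik, Trondheim}.
From Kristiansand: component {Kristiansand, Stavanger}.
From Molde: component {Molde, Oslo}.
That's 3 components.

3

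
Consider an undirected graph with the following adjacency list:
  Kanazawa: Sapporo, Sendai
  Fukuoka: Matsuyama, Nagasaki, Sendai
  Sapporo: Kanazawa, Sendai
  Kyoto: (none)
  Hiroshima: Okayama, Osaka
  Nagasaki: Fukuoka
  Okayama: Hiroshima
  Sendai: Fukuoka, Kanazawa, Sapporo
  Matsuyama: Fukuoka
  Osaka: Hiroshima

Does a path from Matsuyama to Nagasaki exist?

Explore from Matsuyama.
Distance 1: reach Fukuoka.
Distance 2: reach Nagasaki, Sendai.
Found Nagasaki.

Yes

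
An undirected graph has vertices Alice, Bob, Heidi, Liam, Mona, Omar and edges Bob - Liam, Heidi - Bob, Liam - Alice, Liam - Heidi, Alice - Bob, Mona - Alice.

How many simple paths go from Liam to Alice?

3

Liam–Alice
Liam–Bob–Alice
Liam–Heidi–Bob–Alice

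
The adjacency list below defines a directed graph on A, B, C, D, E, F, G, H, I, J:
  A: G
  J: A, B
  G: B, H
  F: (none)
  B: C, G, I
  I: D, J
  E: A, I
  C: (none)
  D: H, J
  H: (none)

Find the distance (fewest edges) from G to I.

2

Distance 0: G.
Distance 1: B, H.
Distance 2: C, I — contains I.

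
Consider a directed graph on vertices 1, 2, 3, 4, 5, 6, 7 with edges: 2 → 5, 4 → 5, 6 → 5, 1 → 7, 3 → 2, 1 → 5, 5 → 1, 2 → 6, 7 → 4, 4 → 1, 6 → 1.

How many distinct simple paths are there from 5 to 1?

1

5→1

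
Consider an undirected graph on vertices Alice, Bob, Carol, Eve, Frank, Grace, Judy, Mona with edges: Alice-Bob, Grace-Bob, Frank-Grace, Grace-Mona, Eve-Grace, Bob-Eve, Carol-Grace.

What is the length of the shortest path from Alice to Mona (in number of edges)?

3

Distance 0: Alice.
Distance 1: Bob.
Distance 2: Eve, Grace.
Distance 3: Carol, Frank, Mona — contains Mona.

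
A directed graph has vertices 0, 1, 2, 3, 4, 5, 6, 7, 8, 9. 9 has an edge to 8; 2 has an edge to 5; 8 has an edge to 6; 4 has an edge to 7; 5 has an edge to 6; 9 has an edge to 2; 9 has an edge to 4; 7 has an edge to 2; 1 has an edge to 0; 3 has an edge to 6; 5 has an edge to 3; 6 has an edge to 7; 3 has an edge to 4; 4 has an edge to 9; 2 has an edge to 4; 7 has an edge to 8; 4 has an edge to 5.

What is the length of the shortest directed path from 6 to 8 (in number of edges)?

2

Distance 0: 6.
Distance 1: 7.
Distance 2: 2, 8 — contains 8.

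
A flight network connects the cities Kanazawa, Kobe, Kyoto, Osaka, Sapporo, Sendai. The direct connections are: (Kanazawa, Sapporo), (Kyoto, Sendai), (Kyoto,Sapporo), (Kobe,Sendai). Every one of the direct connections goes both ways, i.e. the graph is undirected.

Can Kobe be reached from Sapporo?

Explore from Sapporo.
Distance 1: reach Kanazawa, Kyoto.
Distance 2: reach Sendai.
Distance 3: reach Kobe.
Found Kobe.

Yes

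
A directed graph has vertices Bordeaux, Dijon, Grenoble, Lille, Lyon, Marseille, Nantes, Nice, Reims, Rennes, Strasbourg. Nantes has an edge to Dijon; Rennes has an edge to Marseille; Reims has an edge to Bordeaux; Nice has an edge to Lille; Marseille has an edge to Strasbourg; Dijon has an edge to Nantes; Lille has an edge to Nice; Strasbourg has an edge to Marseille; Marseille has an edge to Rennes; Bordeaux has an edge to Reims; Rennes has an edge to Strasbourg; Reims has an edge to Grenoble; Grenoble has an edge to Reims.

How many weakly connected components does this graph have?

5

From Bordeaux: component {Bordeaux, Grenoble, Reims}.
From Dijon: component {Dijon, Nantes}.
From Lille: component {Lille, Nice}.
From Lyon: component {Lyon}.
From Marseille: component {Marseille, Rennes, Strasbourg}.
That's 5 components.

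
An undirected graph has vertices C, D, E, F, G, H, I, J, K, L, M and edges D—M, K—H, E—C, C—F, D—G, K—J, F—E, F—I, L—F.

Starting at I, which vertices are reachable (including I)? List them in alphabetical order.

Start at I.
Its neighbours: F.
Then their neighbours: C, E, L.
Nothing further is reachable.

C, E, F, I, L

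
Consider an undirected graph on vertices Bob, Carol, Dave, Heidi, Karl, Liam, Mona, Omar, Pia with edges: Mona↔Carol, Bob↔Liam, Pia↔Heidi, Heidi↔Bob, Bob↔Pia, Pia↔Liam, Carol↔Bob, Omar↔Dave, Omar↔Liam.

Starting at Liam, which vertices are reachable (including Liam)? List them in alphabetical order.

Start at Liam.
Its neighbours: Bob, Omar, Pia.
Then their neighbours: Carol, Dave, Heidi.
Then next layer: Mona.
Nothing further is reachable.

Bob, Carol, Dave, Heidi, Liam, Mona, Omar, Pia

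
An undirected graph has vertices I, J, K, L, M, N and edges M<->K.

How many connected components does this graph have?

From I: component {I}.
From J: component {J}.
From K: component {K, M}.
From L: component {L}.
From N: component {N}.
That's 5 components.

5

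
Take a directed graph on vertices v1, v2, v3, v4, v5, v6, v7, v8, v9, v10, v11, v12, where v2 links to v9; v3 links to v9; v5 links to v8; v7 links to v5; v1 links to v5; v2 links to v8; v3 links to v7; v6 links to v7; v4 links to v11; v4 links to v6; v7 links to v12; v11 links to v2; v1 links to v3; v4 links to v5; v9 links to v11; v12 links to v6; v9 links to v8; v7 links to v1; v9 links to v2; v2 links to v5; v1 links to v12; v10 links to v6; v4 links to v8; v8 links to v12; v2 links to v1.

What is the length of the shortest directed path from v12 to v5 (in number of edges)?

Distance 0: v12.
Distance 1: v6.
Distance 2: v7.
Distance 3: v1, v5 — contains v5.

3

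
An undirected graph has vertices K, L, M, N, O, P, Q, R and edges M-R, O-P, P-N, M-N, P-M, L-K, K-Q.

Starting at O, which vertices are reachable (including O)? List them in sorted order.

Start at O.
Its neighbours: P.
Then their neighbours: M, N.
Then next layer: R.
Nothing further is reachable.

M, N, O, P, R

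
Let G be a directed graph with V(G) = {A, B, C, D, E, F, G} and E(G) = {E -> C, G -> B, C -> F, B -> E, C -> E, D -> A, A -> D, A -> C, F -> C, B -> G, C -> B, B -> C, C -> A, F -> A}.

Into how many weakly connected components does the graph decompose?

1

From A: component {A, B, C, D, E, F, G}.
That's 1 component.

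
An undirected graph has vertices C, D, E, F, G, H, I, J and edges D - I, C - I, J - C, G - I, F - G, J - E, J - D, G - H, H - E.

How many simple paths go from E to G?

3

E–H–G
E–J–C–I–G
E–J–D–I–G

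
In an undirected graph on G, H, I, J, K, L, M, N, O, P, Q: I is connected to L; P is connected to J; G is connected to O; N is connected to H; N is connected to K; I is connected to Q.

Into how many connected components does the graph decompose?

5

From G: component {G, O}.
From H: component {H, K, N}.
From I: component {I, L, Q}.
From J: component {J, P}.
From M: component {M}.
That's 5 components.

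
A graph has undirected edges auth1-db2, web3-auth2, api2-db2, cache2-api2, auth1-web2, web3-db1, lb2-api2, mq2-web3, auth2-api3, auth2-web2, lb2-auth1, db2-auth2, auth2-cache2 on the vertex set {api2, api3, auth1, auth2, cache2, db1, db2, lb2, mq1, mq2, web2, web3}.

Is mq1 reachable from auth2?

No

Explore from auth2.
Distance 1: reach api3, cache2, db2, web2, web3.
Distance 2: reach api2, auth1, db1, mq2.
Distance 3: reach lb2.
The search is exhausted without reaching mq1; it lies in a different component.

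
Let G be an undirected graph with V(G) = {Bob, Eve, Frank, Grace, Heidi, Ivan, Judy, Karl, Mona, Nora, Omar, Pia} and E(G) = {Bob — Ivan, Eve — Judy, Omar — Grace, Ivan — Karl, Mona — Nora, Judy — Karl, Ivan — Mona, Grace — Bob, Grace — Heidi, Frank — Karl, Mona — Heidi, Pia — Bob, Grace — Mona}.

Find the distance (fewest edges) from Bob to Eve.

Distance 0: Bob.
Distance 1: Grace, Ivan, Pia.
Distance 2: Heidi, Karl, Mona, Omar.
Distance 3: Frank, Judy, Nora.
Distance 4: Eve — contains Eve.

4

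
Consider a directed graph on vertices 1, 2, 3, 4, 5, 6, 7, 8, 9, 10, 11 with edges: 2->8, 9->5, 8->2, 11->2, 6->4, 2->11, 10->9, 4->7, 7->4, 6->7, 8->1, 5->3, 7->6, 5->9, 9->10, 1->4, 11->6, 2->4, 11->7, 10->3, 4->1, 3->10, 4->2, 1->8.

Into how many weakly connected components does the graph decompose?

2

From 1: component {1, 2, 4, 6, 7, 8, 11}.
From 3: component {3, 5, 9, 10}.
That's 2 components.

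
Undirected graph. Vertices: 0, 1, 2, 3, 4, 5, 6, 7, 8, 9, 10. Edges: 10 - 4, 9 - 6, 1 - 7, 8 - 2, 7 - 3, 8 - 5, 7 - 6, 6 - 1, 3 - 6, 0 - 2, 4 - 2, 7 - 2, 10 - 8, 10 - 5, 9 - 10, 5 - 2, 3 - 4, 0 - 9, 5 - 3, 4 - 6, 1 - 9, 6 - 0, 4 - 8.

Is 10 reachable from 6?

Yes

Explore from 6.
Distance 1: reach 0, 1, 3, 4, 7, 9.
Distance 2: reach 2, 5, 8, 10.
Found 10.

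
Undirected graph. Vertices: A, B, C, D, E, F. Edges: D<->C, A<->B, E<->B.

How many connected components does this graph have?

3

From A: component {A, B, E}.
From C: component {C, D}.
From F: component {F}.
That's 3 components.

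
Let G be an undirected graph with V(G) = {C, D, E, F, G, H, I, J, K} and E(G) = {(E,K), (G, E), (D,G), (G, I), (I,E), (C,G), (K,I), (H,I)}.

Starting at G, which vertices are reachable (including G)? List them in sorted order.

C, D, E, G, H, I, K

Start at G.
Its neighbours: C, D, E, I.
Then their neighbours: H, K.
Nothing further is reachable.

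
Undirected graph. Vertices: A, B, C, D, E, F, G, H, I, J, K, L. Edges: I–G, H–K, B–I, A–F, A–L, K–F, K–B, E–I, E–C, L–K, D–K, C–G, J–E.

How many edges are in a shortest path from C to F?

5

Distance 0: C.
Distance 1: E, G.
Distance 2: I, J.
Distance 3: B.
Distance 4: K.
Distance 5: D, F, H, L — contains F.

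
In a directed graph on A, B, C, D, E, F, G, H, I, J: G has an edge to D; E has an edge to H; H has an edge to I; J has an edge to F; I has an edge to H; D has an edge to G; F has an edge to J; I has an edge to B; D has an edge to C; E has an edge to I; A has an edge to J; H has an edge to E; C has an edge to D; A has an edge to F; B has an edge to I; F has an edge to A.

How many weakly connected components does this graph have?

3

From A: component {A, F, J}.
From B: component {B, E, H, I}.
From C: component {C, D, G}.
That's 3 components.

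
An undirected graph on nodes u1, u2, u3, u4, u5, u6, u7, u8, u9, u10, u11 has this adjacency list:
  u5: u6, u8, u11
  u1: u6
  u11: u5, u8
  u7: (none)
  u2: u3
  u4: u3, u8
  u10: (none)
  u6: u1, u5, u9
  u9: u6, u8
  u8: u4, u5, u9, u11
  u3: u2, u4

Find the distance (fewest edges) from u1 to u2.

6

Distance 0: u1.
Distance 1: u6.
Distance 2: u5, u9.
Distance 3: u8, u11.
Distance 4: u4.
Distance 5: u3.
Distance 6: u2 — contains u2.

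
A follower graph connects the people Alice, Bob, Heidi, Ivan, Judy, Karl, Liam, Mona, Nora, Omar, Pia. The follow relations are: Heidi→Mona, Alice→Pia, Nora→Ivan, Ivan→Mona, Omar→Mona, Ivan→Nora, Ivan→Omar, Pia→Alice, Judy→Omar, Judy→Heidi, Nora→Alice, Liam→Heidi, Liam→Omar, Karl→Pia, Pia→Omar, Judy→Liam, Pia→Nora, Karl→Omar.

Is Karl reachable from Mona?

Mona has no outgoing edges, so nothing is reachable from it.

No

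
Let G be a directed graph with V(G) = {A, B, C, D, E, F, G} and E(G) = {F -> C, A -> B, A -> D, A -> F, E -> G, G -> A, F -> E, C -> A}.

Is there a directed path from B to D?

B has no outgoing edges, so nothing is reachable from it.

No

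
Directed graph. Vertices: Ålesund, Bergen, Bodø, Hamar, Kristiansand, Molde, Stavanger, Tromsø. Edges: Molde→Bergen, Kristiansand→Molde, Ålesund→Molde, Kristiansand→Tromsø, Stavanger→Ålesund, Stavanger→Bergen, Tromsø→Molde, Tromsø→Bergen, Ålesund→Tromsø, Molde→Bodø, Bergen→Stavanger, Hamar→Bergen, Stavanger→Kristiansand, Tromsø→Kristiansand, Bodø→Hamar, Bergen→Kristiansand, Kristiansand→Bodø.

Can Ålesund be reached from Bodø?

Explore from Bodø.
Distance 1: reach Hamar.
Distance 2: reach Bergen.
Distance 3: reach Kristiansand, Stavanger.
Distance 4: reach Ålesund, Molde, Tromsø.
Found Ålesund.

Yes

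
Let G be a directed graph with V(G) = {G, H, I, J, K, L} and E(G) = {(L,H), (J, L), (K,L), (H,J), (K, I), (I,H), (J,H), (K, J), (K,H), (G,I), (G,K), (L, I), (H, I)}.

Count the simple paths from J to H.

3

J→H
J→L→H
J→L→I→H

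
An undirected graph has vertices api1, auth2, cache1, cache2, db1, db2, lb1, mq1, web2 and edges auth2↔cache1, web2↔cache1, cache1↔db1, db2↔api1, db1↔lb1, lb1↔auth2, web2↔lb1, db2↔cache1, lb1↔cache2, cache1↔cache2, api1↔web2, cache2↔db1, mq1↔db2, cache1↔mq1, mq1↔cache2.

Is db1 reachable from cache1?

Yes

Explore from cache1.
Distance 1: reach auth2, cache2, db1, db2, mq1, web2.
Found db1.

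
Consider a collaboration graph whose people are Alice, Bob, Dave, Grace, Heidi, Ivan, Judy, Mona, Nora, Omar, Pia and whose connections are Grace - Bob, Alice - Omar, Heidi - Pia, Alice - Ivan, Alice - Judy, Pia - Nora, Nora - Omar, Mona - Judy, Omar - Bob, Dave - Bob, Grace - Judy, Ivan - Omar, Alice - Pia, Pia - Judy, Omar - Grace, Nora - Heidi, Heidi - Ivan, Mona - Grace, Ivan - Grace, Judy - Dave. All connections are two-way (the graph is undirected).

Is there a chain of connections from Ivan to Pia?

Explore from Ivan.
Distance 1: reach Alice, Grace, Heidi, Omar.
Distance 2: reach Bob, Judy, Mona, Nora, Pia.
Found Pia.

Yes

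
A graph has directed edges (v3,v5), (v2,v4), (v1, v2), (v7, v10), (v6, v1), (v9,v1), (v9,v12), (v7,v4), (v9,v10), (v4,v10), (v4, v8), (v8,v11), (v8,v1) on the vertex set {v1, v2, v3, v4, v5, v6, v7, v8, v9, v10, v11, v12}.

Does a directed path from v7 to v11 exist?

Yes

Explore from v7.
Distance 1: reach v4, v10.
Distance 2: reach v8.
Distance 3: reach v1, v11.
Found v11.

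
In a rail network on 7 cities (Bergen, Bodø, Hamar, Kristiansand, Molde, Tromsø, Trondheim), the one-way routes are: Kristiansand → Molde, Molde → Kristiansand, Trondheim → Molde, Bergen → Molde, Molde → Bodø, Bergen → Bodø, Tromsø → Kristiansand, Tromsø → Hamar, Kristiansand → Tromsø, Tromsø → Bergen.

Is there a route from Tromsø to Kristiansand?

Yes

Explore from Tromsø.
Distance 1: reach Bergen, Hamar, Kristiansand.
Found Kristiansand.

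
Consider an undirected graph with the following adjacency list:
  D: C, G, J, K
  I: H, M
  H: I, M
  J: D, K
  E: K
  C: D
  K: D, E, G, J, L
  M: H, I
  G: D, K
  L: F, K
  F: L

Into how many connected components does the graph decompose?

2

From C: component {C, D, E, F, G, J, K, L}.
From H: component {H, I, M}.
That's 2 components.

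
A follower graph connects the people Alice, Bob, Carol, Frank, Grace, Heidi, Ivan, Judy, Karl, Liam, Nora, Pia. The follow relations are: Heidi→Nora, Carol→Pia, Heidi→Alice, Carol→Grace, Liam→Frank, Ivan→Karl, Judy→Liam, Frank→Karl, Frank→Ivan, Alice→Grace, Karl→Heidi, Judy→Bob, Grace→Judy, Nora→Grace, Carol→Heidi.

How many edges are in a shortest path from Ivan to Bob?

6

Distance 0: Ivan.
Distance 1: Karl.
Distance 2: Heidi.
Distance 3: Alice, Nora.
Distance 4: Grace.
Distance 5: Judy.
Distance 6: Bob, Liam — contains Bob.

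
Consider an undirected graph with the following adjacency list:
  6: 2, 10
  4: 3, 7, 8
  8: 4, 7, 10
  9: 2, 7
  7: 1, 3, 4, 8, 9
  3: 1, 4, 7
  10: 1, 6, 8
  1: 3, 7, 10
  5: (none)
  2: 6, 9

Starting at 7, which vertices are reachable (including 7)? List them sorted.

1, 2, 3, 4, 6, 7, 8, 9, 10

Start at 7.
Its neighbours: 1, 3, 4, 8, 9.
Then their neighbours: 2, 10.
Then next layer: 6.
Nothing further is reachable.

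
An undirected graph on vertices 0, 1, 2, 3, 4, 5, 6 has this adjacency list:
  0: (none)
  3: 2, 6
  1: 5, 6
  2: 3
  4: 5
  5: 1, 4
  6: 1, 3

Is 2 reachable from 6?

Explore from 6.
Distance 1: reach 1, 3.
Distance 2: reach 2, 5.
Found 2.

Yes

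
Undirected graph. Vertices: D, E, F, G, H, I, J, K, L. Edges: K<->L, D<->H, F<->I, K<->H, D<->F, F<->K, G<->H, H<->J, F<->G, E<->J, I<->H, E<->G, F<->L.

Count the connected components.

1

From D: component {D, E, F, G, H, I, J, K, L}.
That's 1 component.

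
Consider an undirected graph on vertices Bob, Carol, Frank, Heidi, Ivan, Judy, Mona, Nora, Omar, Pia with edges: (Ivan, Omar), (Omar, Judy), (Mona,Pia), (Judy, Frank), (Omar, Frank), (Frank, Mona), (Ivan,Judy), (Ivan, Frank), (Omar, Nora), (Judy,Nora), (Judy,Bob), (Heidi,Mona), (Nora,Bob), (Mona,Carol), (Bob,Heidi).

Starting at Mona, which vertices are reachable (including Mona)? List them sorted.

Start at Mona.
Its neighbours: Carol, Frank, Heidi, Pia.
Then their neighbours: Bob, Ivan, Judy, Omar.
Then next layer: Nora.
Every vertex is now reached.

Bob, Carol, Frank, Heidi, Ivan, Judy, Mona, Nora, Omar, Pia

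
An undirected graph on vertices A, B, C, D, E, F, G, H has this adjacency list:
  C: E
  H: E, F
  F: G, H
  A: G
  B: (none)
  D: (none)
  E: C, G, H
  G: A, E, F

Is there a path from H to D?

No

Explore from H.
Distance 1: reach E, F.
Distance 2: reach C, G.
Distance 3: reach A.
The search is exhausted without reaching D; it lies in a different component.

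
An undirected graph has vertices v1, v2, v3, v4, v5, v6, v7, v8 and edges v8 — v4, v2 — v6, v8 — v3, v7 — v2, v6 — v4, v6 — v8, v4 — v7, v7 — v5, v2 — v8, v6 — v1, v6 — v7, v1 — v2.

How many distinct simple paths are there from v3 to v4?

11

v3–v8–v2–v1–v6–v4
v3–v8–v2–v1–v6–v7–v4
v3–v8–v2–v6–v4
v3–v8–v2–v6–v7–v4
v3–v8–v2–v7–v4
v3–v8–v2–v7–v6–v4
v3–v8–v4
v3–v8–v6–v1–v2–v7–v4
v3–v8–v6–v2–v7–v4
v3–v8–v6–v4
v3–v8–v6–v7–v4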